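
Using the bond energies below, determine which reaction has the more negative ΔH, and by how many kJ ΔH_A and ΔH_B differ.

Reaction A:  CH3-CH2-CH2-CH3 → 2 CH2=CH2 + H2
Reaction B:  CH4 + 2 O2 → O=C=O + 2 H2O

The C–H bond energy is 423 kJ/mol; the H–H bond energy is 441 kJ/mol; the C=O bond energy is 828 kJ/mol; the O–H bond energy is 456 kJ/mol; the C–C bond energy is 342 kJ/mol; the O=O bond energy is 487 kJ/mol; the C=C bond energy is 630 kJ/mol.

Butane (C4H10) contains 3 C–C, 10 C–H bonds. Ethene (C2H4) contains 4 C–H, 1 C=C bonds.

Reaction B, by 985 kJ

Reaction A:
  Bonds broken (reactants):
    C–C: 3 × 342 = 1026
    C–H: 10 × 423 = 4230
    Σ(broken) = 5256 kJ
  Bonds formed (products):
    C–H: 8 × 423 = 3384
    C=C: 2 × 630 = 1260
    H–H: 1 × 441 = 441
    Σ(formed) = 5085 kJ
  ΔH_A = 5256 − 5085 = +171 kJ
Reaction B:
  Bonds broken (reactants):
    C–H: 4 × 423 = 1692
    O=O: 2 × 487 = 974
    Σ(broken) = 2666 kJ
  Bonds formed (products):
    C=O: 2 × 828 = 1656
    O–H: 4 × 456 = 1824
    Σ(formed) = 3480 kJ
  ΔH_B = 2666 − 3480 = −814 kJ
ΔH_A − ΔH_B = +985 kJ, so reaction B has the more negative ΔH; |ΔH_A − ΔH_B| = 985 kJ.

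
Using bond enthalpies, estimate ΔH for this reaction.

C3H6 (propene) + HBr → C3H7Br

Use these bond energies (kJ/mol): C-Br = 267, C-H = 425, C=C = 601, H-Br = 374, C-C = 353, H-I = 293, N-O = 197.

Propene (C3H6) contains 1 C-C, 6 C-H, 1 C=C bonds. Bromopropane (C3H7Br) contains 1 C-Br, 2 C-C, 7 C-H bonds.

ΔH ≈ −70 kJ

Bonds broken (reactants):
  C-C: 1 × 353 = 353
  C-H: 6 × 425 = 2550
  C=C: 1 × 601 = 601
  H-Br: 1 × 374 = 374
  Σ(broken) = 3878 kJ
Bonds formed (products):
  C-Br: 1 × 267 = 267
  C-C: 2 × 353 = 706
  C-H: 7 × 425 = 2975
  Σ(formed) = 3948 kJ
ΔH = Σ(broken) − Σ(formed) = 3878 − 3948 = −70 kJ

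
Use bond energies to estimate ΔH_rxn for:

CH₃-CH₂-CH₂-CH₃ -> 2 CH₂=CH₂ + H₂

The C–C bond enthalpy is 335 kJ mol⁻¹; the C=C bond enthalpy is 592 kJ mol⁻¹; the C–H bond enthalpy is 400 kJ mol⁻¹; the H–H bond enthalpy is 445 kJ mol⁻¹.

Bonds broken (reactants):
  C–C: 3 × 335 = 1005
  C–H: 10 × 400 = 4000
  Σ(broken) = 5005 kJ
Bonds formed (products):
  C–H: 8 × 400 = 3200
  C=C: 2 × 592 = 1184
  H–H: 1 × 445 = 445
  Σ(formed) = 4829 kJ
ΔH = Σ(broken) − Σ(formed) = 5005 − 4829 = +176 kJ

ΔH ≈ +176 kJ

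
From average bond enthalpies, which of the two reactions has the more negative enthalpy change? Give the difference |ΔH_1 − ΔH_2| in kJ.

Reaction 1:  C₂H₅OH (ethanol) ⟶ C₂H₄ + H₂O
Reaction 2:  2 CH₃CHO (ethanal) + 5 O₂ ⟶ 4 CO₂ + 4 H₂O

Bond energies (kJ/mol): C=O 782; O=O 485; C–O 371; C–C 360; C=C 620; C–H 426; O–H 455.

Reaction 2, by 1861 kJ

Reaction 1:
  Bonds broken (reactants):
    C–C: 1 × 360 = 360
    C–H: 5 × 426 = 2130
    C–O: 1 × 371 = 371
    O–H: 1 × 455 = 455
    Σ(broken) = 3316 kJ
  Bonds formed (products):
    C–H: 4 × 426 = 1704
    C=C: 1 × 620 = 620
    O–H: 2 × 455 = 910
    Σ(formed) = 3234 kJ
  ΔH_1 = 3316 − 3234 = +82 kJ
Reaction 2:
  Bonds broken (reactants):
    C–C: 2 × 360 = 720
    C–H: 8 × 426 = 3408
    C=O: 2 × 782 = 1564
    O=O: 5 × 485 = 2425
    Σ(broken) = 8117 kJ
  Bonds formed (products):
    C=O: 8 × 782 = 6256
    O–H: 8 × 455 = 3640
    Σ(formed) = 9896 kJ
  ΔH_2 = 8117 − 9896 = −1779 kJ
ΔH_1 − ΔH_2 = +1861 kJ, so reaction 2 has the more negative ΔH; |ΔH_1 − ΔH_2| = 1861 kJ.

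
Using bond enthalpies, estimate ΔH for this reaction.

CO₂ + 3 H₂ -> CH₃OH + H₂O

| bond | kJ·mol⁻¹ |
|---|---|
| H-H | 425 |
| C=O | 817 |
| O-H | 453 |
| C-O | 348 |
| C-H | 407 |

ΔH ≈ −19 kJ

Bonds broken (reactants):
  C=O: 2 × 817 = 1634
  H-H: 3 × 425 = 1275
  Σ(broken) = 2909 kJ
Bonds formed (products):
  C-H: 3 × 407 = 1221
  C-O: 1 × 348 = 348
  O-H: 3 × 453 = 1359
  Σ(formed) = 2928 kJ
ΔH = Σ(broken) − Σ(formed) = 2909 − 2928 = −19 kJ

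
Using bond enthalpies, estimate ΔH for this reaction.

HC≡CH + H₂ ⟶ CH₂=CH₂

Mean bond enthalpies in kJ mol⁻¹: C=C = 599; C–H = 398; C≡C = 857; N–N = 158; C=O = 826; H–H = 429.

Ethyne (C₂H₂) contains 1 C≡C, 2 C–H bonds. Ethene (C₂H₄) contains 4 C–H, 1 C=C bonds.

Bonds broken (reactants):
  C≡C: 1 × 857 = 857
  C–H: 2 × 398 = 796
  H–H: 1 × 429 = 429
  Σ(broken) = 2082 kJ
Bonds formed (products):
  C–H: 4 × 398 = 1592
  C=C: 1 × 599 = 599
  Σ(formed) = 2191 kJ
ΔH = Σ(broken) − Σ(formed) = 2082 − 2191 = −109 kJ

ΔH ≈ −109 kJ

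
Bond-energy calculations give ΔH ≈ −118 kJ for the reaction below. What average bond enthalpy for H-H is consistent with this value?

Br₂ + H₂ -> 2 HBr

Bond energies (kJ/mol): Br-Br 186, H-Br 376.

Let D be the H-H bond energy.
Σ(broken) = 1×186 + 1×D = 186 + D
Σ(formed) = 2×376 = 752
ΔH = Σ(broken) − Σ(formed) = (186 + D) − (752) = −566 + D
Setting this equal to −118 kJ gives D = 448 kJ/mol.

D(H-H) ≈ 448 kJ/mol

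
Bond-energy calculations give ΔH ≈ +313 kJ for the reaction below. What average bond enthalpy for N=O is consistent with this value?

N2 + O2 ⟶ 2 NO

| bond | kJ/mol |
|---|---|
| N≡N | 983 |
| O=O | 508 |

D(N=O) ≈ 589 kJ/mol

Let D be the N=O bond energy.
Σ(broken) = 1×983 + 1×508 = 1491
Σ(formed) = 2×D = 2D
ΔH = Σ(broken) − Σ(formed) = (1491) − (2D) = +1491 − 2D
Setting this equal to +313 kJ gives 2D = 1178, so D = 589 kJ/mol.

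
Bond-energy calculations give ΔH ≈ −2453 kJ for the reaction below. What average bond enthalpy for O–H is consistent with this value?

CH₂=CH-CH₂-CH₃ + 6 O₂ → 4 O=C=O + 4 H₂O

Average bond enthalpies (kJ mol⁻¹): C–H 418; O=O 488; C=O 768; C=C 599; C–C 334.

D(O–H) ≈ 481 kJ/mol

Let D be the O–H bond energy.
Σ(broken) = 2×334 + 8×418 + 1×599 + 6×488 = 7539
Σ(formed) = 8×768 + 8×D = 6144 + 8D
ΔH = Σ(broken) − Σ(formed) = (7539) − (6144 + 8D) = +1395 − 8D
Setting this equal to −2453 kJ gives 8D = 3848, so D = 481 kJ/mol.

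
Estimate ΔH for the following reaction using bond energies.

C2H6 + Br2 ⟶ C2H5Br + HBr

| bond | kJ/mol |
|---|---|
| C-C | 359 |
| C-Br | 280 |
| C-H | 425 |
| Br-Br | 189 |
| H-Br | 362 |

Bonds broken (reactants):
  Br-Br: 1 × 189 = 189
  C-C: 1 × 359 = 359
  C-H: 6 × 425 = 2550
  Σ(broken) = 3098 kJ
Bonds formed (products):
  C-Br: 1 × 280 = 280
  C-C: 1 × 359 = 359
  C-H: 5 × 425 = 2125
  H-Br: 1 × 362 = 362
  Σ(formed) = 3126 kJ
ΔH = Σ(broken) − Σ(formed) = 3098 − 3126 = −28 kJ

ΔH ≈ −28 kJ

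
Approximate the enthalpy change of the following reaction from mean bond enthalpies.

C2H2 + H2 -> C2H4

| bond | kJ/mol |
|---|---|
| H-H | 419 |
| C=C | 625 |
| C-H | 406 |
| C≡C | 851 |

ΔH ≈ −167 kJ

Bonds broken (reactants):
  C≡C: 1 × 851 = 851
  C-H: 2 × 406 = 812
  H-H: 1 × 419 = 419
  Σ(broken) = 2082 kJ
Bonds formed (products):
  C-H: 4 × 406 = 1624
  C=C: 1 × 625 = 625
  Σ(formed) = 2249 kJ
ΔH = Σ(broken) − Σ(formed) = 2082 − 2249 = −167 kJ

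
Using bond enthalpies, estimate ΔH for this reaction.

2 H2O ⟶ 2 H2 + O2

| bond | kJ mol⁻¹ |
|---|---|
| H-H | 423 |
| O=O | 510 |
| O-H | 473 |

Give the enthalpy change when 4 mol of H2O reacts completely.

ΔH = +1072 kJ

Bonds broken (reactants):
  O-H: 4 × 473 = 1892
  Σ(broken) = 1892 kJ
Bonds formed (products):
  H-H: 2 × 423 = 846
  O=O: 1 × 510 = 510
  Σ(formed) = 1356 kJ
ΔH = Σ(broken) − Σ(formed) = 1892 − 1356 = +536 kJ
For 2× the reaction as written: 2 × (+536) = +1072 kJ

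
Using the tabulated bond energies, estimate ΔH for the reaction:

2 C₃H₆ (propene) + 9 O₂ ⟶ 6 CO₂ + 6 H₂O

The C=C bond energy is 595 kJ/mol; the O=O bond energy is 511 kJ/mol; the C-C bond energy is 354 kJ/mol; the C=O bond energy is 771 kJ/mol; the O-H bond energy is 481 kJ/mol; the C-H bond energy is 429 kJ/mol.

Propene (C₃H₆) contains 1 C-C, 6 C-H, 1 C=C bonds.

Bonds broken (reactants):
  C-C: 2 × 354 = 708
  C-H: 12 × 429 = 5148
  C=C: 2 × 595 = 1190
  O=O: 9 × 511 = 4599
  Σ(broken) = 11645 kJ
Bonds formed (products):
  C=O: 12 × 771 = 9252
  O-H: 12 × 481 = 5772
  Σ(formed) = 15024 kJ
ΔH = Σ(broken) − Σ(formed) = 11645 − 15024 = −3379 kJ

ΔH ≈ −3379 kJ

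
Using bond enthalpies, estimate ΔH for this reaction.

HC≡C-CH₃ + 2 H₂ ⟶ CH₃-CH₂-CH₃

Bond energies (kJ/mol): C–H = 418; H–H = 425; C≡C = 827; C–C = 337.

ΔH ≈ −332 kJ

Bonds broken (reactants):
  C≡C: 1 × 827 = 827
  C–C: 1 × 337 = 337
  C–H: 4 × 418 = 1672
  H–H: 2 × 425 = 850
  Σ(broken) = 3686 kJ
Bonds formed (products):
  C–C: 2 × 337 = 674
  C–H: 8 × 418 = 3344
  Σ(formed) = 4018 kJ
ΔH = Σ(broken) − Σ(formed) = 3686 − 4018 = −332 kJ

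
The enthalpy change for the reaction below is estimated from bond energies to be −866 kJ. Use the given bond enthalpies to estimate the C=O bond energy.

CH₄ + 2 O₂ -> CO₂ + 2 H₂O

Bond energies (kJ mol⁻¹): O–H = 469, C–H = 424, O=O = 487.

D(C=O) ≈ 830 kJ/mol

Let D be the C=O bond energy.
Σ(broken) = 4×424 + 2×487 = 2670
Σ(formed) = 2×D + 4×469 = 1876 + 2D
ΔH = Σ(broken) − Σ(formed) = (2670) − (1876 + 2D) = +794 − 2D
Setting this equal to −866 kJ gives 2D = 1660, so D = 830 kJ/mol.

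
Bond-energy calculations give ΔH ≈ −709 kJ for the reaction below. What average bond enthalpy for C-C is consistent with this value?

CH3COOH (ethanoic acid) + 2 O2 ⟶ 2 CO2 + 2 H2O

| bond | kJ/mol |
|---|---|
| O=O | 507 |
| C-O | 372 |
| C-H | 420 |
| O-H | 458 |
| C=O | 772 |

Let D be the C-C bond energy.
Σ(broken) = 1×D + 3×420 + 1×372 + 1×772 + 1×458 + 2×507 = 3876 + D
Σ(formed) = 4×772 + 4×458 = 4920
ΔH = Σ(broken) − Σ(formed) = (3876 + D) − (4920) = −1044 + D
Setting this equal to −709 kJ gives D = 335 kJ/mol.

D(C-C) ≈ 335 kJ/mol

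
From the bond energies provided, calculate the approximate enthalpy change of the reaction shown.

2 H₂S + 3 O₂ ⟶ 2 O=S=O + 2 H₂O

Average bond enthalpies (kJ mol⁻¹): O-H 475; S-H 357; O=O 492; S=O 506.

Bonds broken (reactants):
  O=O: 3 × 492 = 1476
  S-H: 4 × 357 = 1428
  Σ(broken) = 2904 kJ
Bonds formed (products):
  O-H: 4 × 475 = 1900
  S=O: 4 × 506 = 2024
  Σ(formed) = 3924 kJ
ΔH = Σ(broken) − Σ(formed) = 2904 − 3924 = −1020 kJ

ΔH ≈ −1020 kJ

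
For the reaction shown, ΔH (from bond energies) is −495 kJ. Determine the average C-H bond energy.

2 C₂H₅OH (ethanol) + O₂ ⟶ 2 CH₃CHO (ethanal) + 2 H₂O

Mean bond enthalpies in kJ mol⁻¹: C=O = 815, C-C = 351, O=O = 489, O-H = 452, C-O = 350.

Let D be the C-H bond energy.
Σ(broken) = 2×351 + 10×D + 2×350 + 2×452 + 1×489 = 2795 + 10D
Σ(formed) = 2×351 + 8×D + 2×815 + 4×452 = 4140 + 8D
ΔH = Σ(broken) − Σ(formed) = (2795 + 10D) − (4140 + 8D) = −1345 + 2D
Setting this equal to −495 kJ gives 2D = 850, so D = 425 kJ/mol.

D(C-H) ≈ 425 kJ/mol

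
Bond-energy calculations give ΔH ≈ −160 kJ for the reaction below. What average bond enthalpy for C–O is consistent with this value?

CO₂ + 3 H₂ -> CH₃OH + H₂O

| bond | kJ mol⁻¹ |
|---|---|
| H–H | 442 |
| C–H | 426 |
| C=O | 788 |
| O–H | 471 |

D(C–O) ≈ 371 kJ/mol

Let D be the C–O bond energy.
Σ(broken) = 2×788 + 3×442 = 2902
Σ(formed) = 3×426 + 1×D + 3×471 = 2691 + D
ΔH = Σ(broken) − Σ(formed) = (2902) − (2691 + D) = +211 − D
Setting this equal to −160 kJ gives D = 371 kJ/mol.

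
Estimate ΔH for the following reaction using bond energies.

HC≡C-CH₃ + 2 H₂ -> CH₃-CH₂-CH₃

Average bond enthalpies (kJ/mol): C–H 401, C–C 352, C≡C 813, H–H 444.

ΔH ≈ −255 kJ

Bonds broken (reactants):
  C≡C: 1 × 813 = 813
  C–C: 1 × 352 = 352
  C–H: 4 × 401 = 1604
  H–H: 2 × 444 = 888
  Σ(broken) = 3657 kJ
Bonds formed (products):
  C–C: 2 × 352 = 704
  C–H: 8 × 401 = 3208
  Σ(formed) = 3912 kJ
ΔH = Σ(broken) − Σ(formed) = 3657 − 3912 = −255 kJ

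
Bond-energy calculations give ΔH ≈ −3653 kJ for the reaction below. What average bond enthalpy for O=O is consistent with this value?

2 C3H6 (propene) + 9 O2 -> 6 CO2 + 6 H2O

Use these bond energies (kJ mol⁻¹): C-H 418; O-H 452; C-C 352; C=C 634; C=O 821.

Let D be the O=O bond energy.
Σ(broken) = 2×352 + 12×418 + 2×634 + 9×D = 6988 + 9D
Σ(formed) = 12×821 + 12×452 = 15276
ΔH = Σ(broken) − Σ(formed) = (6988 + 9D) − (15276) = −8288 + 9D
Setting this equal to −3653 kJ gives 9D = 4635, so D = 515 kJ/mol.

D(O=O) ≈ 515 kJ/mol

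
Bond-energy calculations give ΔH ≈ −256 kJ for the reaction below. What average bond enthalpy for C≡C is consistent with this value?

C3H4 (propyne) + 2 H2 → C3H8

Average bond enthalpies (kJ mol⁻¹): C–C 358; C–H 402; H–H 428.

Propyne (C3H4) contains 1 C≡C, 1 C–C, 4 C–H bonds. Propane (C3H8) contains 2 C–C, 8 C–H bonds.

Let D be the C≡C bond energy.
Σ(broken) = 1×D + 1×358 + 4×402 + 2×428 = 2822 + D
Σ(formed) = 2×358 + 8×402 = 3932
ΔH = Σ(broken) − Σ(formed) = (2822 + D) − (3932) = −1110 + D
Setting this equal to −256 kJ gives D = 854 kJ/mol.

D(C≡C) ≈ 854 kJ/mol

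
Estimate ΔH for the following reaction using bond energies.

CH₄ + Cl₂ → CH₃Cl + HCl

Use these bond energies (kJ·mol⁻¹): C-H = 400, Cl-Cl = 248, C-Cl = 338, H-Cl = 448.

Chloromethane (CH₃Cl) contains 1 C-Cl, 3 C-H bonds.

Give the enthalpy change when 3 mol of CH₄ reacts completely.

ΔH = −414 kJ

Bonds broken (reactants):
  C-H: 4 × 400 = 1600
  Cl-Cl: 1 × 248 = 248
  Σ(broken) = 1848 kJ
Bonds formed (products):
  C-Cl: 1 × 338 = 338
  C-H: 3 × 400 = 1200
  H-Cl: 1 × 448 = 448
  Σ(formed) = 1986 kJ
ΔH = Σ(broken) − Σ(formed) = 1848 − 1986 = −138 kJ
For 3× the reaction as written: 3 × (−138) = −414 kJ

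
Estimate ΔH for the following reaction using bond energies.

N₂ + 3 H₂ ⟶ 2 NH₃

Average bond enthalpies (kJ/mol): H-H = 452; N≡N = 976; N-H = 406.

ΔH ≈ −104 kJ

Bonds broken (reactants):
  H-H: 3 × 452 = 1356
  N≡N: 1 × 976 = 976
  Σ(broken) = 2332 kJ
Bonds formed (products):
  N-H: 6 × 406 = 2436
  Σ(formed) = 2436 kJ
ΔH = Σ(broken) − Σ(formed) = 2332 − 2436 = −104 kJ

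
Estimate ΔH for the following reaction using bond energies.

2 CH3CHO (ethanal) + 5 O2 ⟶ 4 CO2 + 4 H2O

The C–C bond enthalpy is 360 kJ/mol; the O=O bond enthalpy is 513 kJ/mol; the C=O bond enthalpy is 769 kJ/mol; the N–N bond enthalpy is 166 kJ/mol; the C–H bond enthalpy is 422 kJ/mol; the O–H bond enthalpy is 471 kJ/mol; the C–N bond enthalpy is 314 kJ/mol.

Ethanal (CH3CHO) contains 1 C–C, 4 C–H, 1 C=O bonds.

Bonds broken (reactants):
  C–C: 2 × 360 = 720
  C–H: 8 × 422 = 3376
  C=O: 2 × 769 = 1538
  O=O: 5 × 513 = 2565
  Σ(broken) = 8199 kJ
Bonds formed (products):
  C=O: 8 × 769 = 6152
  O–H: 8 × 471 = 3768
  Σ(formed) = 9920 kJ
ΔH = Σ(broken) − Σ(formed) = 8199 − 9920 = −1721 kJ

ΔH ≈ −1721 kJ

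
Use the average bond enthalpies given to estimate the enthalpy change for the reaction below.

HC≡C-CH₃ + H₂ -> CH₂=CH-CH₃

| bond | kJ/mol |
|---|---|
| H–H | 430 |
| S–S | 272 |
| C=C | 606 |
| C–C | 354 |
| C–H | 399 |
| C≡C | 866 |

ΔH ≈ −108 kJ

Bonds broken (reactants):
  C≡C: 1 × 866 = 866
  C–C: 1 × 354 = 354
  C–H: 4 × 399 = 1596
  H–H: 1 × 430 = 430
  Σ(broken) = 3246 kJ
Bonds formed (products):
  C–C: 1 × 354 = 354
  C–H: 6 × 399 = 2394
  C=C: 1 × 606 = 606
  Σ(formed) = 3354 kJ
ΔH = Σ(broken) − Σ(formed) = 3246 − 3354 = −108 kJ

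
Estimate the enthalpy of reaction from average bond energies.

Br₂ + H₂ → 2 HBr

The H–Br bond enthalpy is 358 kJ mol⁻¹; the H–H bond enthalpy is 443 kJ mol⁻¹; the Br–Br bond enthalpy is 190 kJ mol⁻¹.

ΔH ≈ −83 kJ

Bonds broken (reactants):
  Br–Br: 1 × 190 = 190
  H–H: 1 × 443 = 443
  Σ(broken) = 633 kJ
Bonds formed (products):
  H–Br: 2 × 358 = 716
  Σ(formed) = 716 kJ
ΔH = Σ(broken) − Σ(formed) = 633 − 716 = −83 kJ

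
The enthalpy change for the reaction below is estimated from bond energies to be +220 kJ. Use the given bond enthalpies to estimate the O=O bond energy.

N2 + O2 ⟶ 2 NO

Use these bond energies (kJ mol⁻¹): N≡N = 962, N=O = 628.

Let D be the O=O bond energy.
Σ(broken) = 1×962 + 1×D = 962 + D
Σ(formed) = 2×628 = 1256
ΔH = Σ(broken) − Σ(formed) = (962 + D) − (1256) = −294 + D
Setting this equal to +220 kJ gives D = 514 kJ/mol.

D(O=O) ≈ 514 kJ/mol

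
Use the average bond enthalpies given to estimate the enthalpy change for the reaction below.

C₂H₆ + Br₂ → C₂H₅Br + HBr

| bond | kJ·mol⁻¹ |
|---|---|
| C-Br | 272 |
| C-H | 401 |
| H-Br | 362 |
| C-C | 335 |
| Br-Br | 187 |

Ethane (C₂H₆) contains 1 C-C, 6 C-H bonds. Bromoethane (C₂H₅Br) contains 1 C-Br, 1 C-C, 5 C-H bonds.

Bonds broken (reactants):
  Br-Br: 1 × 187 = 187
  C-C: 1 × 335 = 335
  C-H: 6 × 401 = 2406
  Σ(broken) = 2928 kJ
Bonds formed (products):
  C-Br: 1 × 272 = 272
  C-C: 1 × 335 = 335
  C-H: 5 × 401 = 2005
  H-Br: 1 × 362 = 362
  Σ(formed) = 2974 kJ
ΔH = Σ(broken) − Σ(formed) = 2928 − 2974 = −46 kJ

ΔH ≈ −46 kJ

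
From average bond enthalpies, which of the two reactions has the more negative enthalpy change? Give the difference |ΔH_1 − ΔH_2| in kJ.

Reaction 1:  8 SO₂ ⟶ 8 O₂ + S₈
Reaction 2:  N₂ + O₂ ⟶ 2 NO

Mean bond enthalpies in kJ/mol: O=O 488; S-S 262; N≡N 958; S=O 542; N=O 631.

Reaction 2, by 2488 kJ

Reaction 1:
  Bonds broken (reactants):
    S=O: 16 × 542 = 8672
    Σ(broken) = 8672 kJ
  Bonds formed (products):
    O=O: 8 × 488 = 3904
    S-S: 8 × 262 = 2096
    Σ(formed) = 6000 kJ
  ΔH_1 = 8672 − 6000 = +2672 kJ
Reaction 2:
  Bonds broken (reactants):
    N≡N: 1 × 958 = 958
    O=O: 1 × 488 = 488
    Σ(broken) = 1446 kJ
  Bonds formed (products):
    N=O: 2 × 631 = 1262
    Σ(formed) = 1262 kJ
  ΔH_2 = 1446 − 1262 = +184 kJ
ΔH_1 − ΔH_2 = +2488 kJ, so reaction 2 has the more negative ΔH; |ΔH_1 − ΔH_2| = 2488 kJ.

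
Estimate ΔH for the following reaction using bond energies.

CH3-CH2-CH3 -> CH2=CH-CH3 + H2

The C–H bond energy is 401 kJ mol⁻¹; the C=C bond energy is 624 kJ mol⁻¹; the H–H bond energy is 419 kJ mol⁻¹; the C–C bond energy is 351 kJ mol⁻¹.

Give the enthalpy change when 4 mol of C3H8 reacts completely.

ΔH = +440 kJ

Bonds broken (reactants):
  C–C: 2 × 351 = 702
  C–H: 8 × 401 = 3208
  Σ(broken) = 3910 kJ
Bonds formed (products):
  C–C: 1 × 351 = 351
  C–H: 6 × 401 = 2406
  C=C: 1 × 624 = 624
  H–H: 1 × 419 = 419
  Σ(formed) = 3800 kJ
ΔH = Σ(broken) − Σ(formed) = 3910 − 3800 = +110 kJ
For 4× the reaction as written: 4 × (+110) = +440 kJ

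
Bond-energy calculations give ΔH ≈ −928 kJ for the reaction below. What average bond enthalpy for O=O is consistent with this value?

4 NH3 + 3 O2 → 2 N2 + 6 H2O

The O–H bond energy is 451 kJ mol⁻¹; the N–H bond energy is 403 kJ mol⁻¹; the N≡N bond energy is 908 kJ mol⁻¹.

Let D be the O=O bond energy.
Σ(broken) = 12×403 + 3×D = 4836 + 3D
Σ(formed) = 2×908 + 12×451 = 7228
ΔH = Σ(broken) − Σ(formed) = (4836 + 3D) − (7228) = −2392 + 3D
Setting this equal to −928 kJ gives 3D = 1464, so D = 488 kJ/mol.

D(O=O) ≈ 488 kJ/mol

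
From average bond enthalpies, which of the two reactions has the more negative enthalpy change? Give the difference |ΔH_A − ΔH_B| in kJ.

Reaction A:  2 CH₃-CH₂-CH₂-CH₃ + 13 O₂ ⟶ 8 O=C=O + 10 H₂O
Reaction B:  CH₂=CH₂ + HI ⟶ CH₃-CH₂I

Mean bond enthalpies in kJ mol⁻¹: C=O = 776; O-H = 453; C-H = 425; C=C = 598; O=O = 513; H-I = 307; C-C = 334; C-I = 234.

Reaction A, by 4215 kJ

Reaction A:
  Bonds broken (reactants):
    C-C: 6 × 334 = 2004
    C-H: 20 × 425 = 8500
    O=O: 13 × 513 = 6669
    Σ(broken) = 17173 kJ
  Bonds formed (products):
    C=O: 16 × 776 = 12416
    O-H: 20 × 453 = 9060
    Σ(formed) = 21476 kJ
  ΔH_A = 17173 − 21476 = −4303 kJ
Reaction B:
  Bonds broken (reactants):
    C-H: 4 × 425 = 1700
    C=C: 1 × 598 = 598
    H-I: 1 × 307 = 307
    Σ(broken) = 2605 kJ
  Bonds formed (products):
    C-C: 1 × 334 = 334
    C-H: 5 × 425 = 2125
    C-I: 1 × 234 = 234
    Σ(formed) = 2693 kJ
  ΔH_B = 2605 − 2693 = −88 kJ
ΔH_A − ΔH_B = −4215 kJ, so reaction A has the more negative ΔH; |ΔH_A − ΔH_B| = 4215 kJ.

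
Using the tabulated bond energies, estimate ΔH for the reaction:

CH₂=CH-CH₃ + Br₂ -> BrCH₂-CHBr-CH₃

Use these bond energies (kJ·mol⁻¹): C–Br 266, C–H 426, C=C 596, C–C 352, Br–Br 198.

Bonds broken (reactants):
  Br–Br: 1 × 198 = 198
  C–C: 1 × 352 = 352
  C–H: 6 × 426 = 2556
  C=C: 1 × 596 = 596
  Σ(broken) = 3702 kJ
Bonds formed (products):
  C–Br: 2 × 266 = 532
  C–C: 2 × 352 = 704
  C–H: 6 × 426 = 2556
  Σ(formed) = 3792 kJ
ΔH = Σ(broken) − Σ(formed) = 3702 − 3792 = −90 kJ

ΔH ≈ −90 kJ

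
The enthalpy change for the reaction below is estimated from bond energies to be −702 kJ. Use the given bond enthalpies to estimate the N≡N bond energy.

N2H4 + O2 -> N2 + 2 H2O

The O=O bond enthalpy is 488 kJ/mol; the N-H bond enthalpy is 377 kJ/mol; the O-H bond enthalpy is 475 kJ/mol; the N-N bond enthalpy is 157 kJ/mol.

Let D be the N≡N bond energy.
Σ(broken) = 4×377 + 1×157 + 1×488 = 2153
Σ(formed) = 1×D + 4×475 = 1900 + D
ΔH = Σ(broken) − Σ(formed) = (2153) − (1900 + D) = +253 − D
Setting this equal to −702 kJ gives D = 955 kJ/mol.

D(N≡N) ≈ 955 kJ/mol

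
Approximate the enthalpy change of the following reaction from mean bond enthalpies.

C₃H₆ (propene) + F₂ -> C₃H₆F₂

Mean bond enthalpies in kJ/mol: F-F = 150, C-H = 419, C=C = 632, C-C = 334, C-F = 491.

Bonds broken (reactants):
  C-C: 1 × 334 = 334
  C-H: 6 × 419 = 2514
  C=C: 1 × 632 = 632
  F-F: 1 × 150 = 150
  Σ(broken) = 3630 kJ
Bonds formed (products):
  C-C: 2 × 334 = 668
  C-F: 2 × 491 = 982
  C-H: 6 × 419 = 2514
  Σ(formed) = 4164 kJ
ΔH = Σ(broken) − Σ(formed) = 3630 − 4164 = −534 kJ

ΔH ≈ −534 kJ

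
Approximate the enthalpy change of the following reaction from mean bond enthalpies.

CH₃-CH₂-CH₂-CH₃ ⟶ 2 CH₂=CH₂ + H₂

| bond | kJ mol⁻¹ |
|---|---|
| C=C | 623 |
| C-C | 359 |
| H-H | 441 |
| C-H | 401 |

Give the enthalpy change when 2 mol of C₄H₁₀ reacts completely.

Bonds broken (reactants):
  C-C: 3 × 359 = 1077
  C-H: 10 × 401 = 4010
  Σ(broken) = 5087 kJ
Bonds formed (products):
  C-H: 8 × 401 = 3208
  C=C: 2 × 623 = 1246
  H-H: 1 × 441 = 441
  Σ(formed) = 4895 kJ
ΔH = Σ(broken) − Σ(formed) = 5087 − 4895 = +192 kJ
For 2× the reaction as written: 2 × (+192) = +384 kJ

ΔH = +384 kJ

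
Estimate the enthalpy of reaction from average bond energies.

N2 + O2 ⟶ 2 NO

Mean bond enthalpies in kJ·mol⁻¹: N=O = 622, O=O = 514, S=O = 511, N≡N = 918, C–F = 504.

ΔH ≈ +188 kJ

Bonds broken (reactants):
  N≡N: 1 × 918 = 918
  O=O: 1 × 514 = 514
  Σ(broken) = 1432 kJ
Bonds formed (products):
  N=O: 2 × 622 = 1244
  Σ(formed) = 1244 kJ
ΔH = Σ(broken) − Σ(formed) = 1432 − 1244 = +188 kJ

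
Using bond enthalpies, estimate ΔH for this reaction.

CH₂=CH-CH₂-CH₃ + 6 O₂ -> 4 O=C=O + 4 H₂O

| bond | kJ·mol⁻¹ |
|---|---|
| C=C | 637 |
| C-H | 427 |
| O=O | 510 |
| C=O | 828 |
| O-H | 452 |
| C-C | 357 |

Bonds broken (reactants):
  C-C: 2 × 357 = 714
  C-H: 8 × 427 = 3416
  C=C: 1 × 637 = 637
  O=O: 6 × 510 = 3060
  Σ(broken) = 7827 kJ
Bonds formed (products):
  C=O: 8 × 828 = 6624
  O-H: 8 × 452 = 3616
  Σ(formed) = 10240 kJ
ΔH = Σ(broken) − Σ(formed) = 7827 − 10240 = −2413 kJ

ΔH ≈ −2413 kJ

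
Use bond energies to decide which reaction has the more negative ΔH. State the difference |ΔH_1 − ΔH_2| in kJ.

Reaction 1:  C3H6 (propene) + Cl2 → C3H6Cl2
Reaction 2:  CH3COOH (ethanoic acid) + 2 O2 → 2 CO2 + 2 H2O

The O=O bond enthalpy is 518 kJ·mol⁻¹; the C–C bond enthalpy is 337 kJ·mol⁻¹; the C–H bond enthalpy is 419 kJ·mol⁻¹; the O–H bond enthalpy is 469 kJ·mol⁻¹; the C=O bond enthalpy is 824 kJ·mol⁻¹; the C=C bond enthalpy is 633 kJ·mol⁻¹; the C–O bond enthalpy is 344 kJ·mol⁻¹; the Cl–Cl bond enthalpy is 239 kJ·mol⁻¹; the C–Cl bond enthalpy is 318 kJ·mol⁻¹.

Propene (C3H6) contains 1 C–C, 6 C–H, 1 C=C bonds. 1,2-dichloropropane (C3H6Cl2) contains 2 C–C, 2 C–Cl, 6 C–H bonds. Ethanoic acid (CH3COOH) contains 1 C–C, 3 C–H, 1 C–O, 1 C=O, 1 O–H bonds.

Reaction 1:
  Bonds broken (reactants):
    C–C: 1 × 337 = 337
    C–H: 6 × 419 = 2514
    C=C: 1 × 633 = 633
    Cl–Cl: 1 × 239 = 239
    Σ(broken) = 3723 kJ
  Bonds formed (products):
    C–C: 2 × 337 = 674
    C–Cl: 2 × 318 = 636
    C–H: 6 × 419 = 2514
    Σ(formed) = 3824 kJ
  ΔH_1 = 3723 − 3824 = −101 kJ
Reaction 2:
  Bonds broken (reactants):
    C–C: 1 × 337 = 337
    C–H: 3 × 419 = 1257
    C–O: 1 × 344 = 344
    C=O: 1 × 824 = 824
    O–H: 1 × 469 = 469
    O=O: 2 × 518 = 1036
    Σ(broken) = 4267 kJ
  Bonds formed (products):
    C=O: 4 × 824 = 3296
    O–H: 4 × 469 = 1876
    Σ(formed) = 5172 kJ
  ΔH_2 = 4267 − 5172 = −905 kJ
ΔH_1 − ΔH_2 = +804 kJ, so reaction 2 has the more negative ΔH; |ΔH_1 − ΔH_2| = 804 kJ.

Reaction 2, by 804 kJ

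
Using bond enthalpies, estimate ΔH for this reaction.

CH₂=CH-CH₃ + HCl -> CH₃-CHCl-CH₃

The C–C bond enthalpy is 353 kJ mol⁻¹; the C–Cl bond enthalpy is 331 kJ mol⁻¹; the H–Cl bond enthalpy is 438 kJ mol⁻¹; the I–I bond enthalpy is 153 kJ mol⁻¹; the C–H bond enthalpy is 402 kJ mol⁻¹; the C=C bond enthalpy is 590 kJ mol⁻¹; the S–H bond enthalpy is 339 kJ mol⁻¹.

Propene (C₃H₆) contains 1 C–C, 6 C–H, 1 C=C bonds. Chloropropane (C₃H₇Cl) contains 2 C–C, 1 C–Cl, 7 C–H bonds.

Bonds broken (reactants):
  C–C: 1 × 353 = 353
  C–H: 6 × 402 = 2412
  C=C: 1 × 590 = 590
  H–Cl: 1 × 438 = 438
  Σ(broken) = 3793 kJ
Bonds formed (products):
  C–C: 2 × 353 = 706
  C–Cl: 1 × 331 = 331
  C–H: 7 × 402 = 2814
  Σ(formed) = 3851 kJ
ΔH = Σ(broken) − Σ(formed) = 3793 − 3851 = −58 kJ

ΔH ≈ −58 kJ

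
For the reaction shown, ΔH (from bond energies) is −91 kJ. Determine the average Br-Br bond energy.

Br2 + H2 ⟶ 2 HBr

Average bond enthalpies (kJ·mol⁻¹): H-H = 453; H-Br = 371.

D(Br-Br) ≈ 198 kJ/mol

Let D be the Br-Br bond energy.
Σ(broken) = 1×D + 1×453 = 453 + D
Σ(formed) = 2×371 = 742
ΔH = Σ(broken) − Σ(formed) = (453 + D) − (742) = −289 + D
Setting this equal to −91 kJ gives D = 198 kJ/mol.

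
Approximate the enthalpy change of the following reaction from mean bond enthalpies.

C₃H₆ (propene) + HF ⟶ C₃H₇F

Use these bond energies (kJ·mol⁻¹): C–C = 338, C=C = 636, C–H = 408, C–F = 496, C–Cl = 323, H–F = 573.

ΔH ≈ −33 kJ

Bonds broken (reactants):
  C–C: 1 × 338 = 338
  C–H: 6 × 408 = 2448
  C=C: 1 × 636 = 636
  H–F: 1 × 573 = 573
  Σ(broken) = 3995 kJ
Bonds formed (products):
  C–C: 2 × 338 = 676
  C–F: 1 × 496 = 496
  C–H: 7 × 408 = 2856
  Σ(formed) = 4028 kJ
ΔH = Σ(broken) − Σ(formed) = 3995 − 4028 = −33 kJ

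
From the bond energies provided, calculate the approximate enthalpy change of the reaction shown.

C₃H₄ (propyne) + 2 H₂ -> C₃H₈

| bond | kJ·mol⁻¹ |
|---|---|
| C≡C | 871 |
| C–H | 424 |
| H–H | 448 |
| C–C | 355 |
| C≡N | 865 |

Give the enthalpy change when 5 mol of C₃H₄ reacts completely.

ΔH = −1420 kJ

Bonds broken (reactants):
  C≡C: 1 × 871 = 871
  C–C: 1 × 355 = 355
  C–H: 4 × 424 = 1696
  H–H: 2 × 448 = 896
  Σ(broken) = 3818 kJ
Bonds formed (products):
  C–C: 2 × 355 = 710
  C–H: 8 × 424 = 3392
  Σ(formed) = 4102 kJ
ΔH = Σ(broken) − Σ(formed) = 3818 − 4102 = −284 kJ
For 5× the reaction as written: 5 × (−284) = −1420 kJ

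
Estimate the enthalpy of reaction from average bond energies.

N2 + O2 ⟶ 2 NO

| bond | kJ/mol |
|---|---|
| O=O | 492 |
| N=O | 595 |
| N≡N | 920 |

ΔH ≈ +222 kJ

Bonds broken (reactants):
  N≡N: 1 × 920 = 920
  O=O: 1 × 492 = 492
  Σ(broken) = 1412 kJ
Bonds formed (products):
  N=O: 2 × 595 = 1190
  Σ(formed) = 1190 kJ
ΔH = Σ(broken) − Σ(formed) = 1412 − 1190 = +222 kJ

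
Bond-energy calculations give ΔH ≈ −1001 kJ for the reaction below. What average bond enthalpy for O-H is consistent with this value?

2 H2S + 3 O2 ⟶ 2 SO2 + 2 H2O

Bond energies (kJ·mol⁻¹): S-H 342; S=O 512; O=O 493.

Let D be the O-H bond energy.
Σ(broken) = 3×493 + 4×342 = 2847
Σ(formed) = 4×D + 4×512 = 2048 + 4D
ΔH = Σ(broken) − Σ(formed) = (2847) − (2048 + 4D) = +799 − 4D
Setting this equal to −1001 kJ gives 4D = 1800, so D = 450 kJ/mol.

D(O-H) ≈ 450 kJ/mol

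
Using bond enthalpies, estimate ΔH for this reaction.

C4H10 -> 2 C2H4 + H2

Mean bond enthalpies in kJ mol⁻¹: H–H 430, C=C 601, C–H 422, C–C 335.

Bonds broken (reactants):
  C–C: 3 × 335 = 1005
  C–H: 10 × 422 = 4220
  Σ(broken) = 5225 kJ
Bonds formed (products):
  C–H: 8 × 422 = 3376
  C=C: 2 × 601 = 1202
  H–H: 1 × 430 = 430
  Σ(formed) = 5008 kJ
ΔH = Σ(broken) − Σ(formed) = 5225 − 5008 = +217 kJ

ΔH ≈ +217 kJ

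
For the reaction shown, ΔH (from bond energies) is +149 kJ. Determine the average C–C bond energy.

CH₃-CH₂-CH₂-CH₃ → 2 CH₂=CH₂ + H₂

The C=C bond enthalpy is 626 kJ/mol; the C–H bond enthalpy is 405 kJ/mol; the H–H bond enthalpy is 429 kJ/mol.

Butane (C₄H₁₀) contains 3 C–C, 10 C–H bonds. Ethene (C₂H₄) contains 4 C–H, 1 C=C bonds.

D(C–C) ≈ 340 kJ/mol

Let D be the C–C bond energy.
Σ(broken) = 3×D + 10×405 = 4050 + 3D
Σ(formed) = 8×405 + 2×626 + 1×429 = 4921
ΔH = Σ(broken) − Σ(formed) = (4050 + 3D) − (4921) = −871 + 3D
Setting this equal to +149 kJ gives 3D = 1020, so D = 340 kJ/mol.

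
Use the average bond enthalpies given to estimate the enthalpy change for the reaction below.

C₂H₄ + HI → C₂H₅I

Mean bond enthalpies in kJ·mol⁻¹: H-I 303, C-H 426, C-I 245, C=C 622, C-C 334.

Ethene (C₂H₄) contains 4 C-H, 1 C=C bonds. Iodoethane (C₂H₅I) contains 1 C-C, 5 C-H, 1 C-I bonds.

ΔH ≈ −80 kJ

Bonds broken (reactants):
  C-H: 4 × 426 = 1704
  C=C: 1 × 622 = 622
  H-I: 1 × 303 = 303
  Σ(broken) = 2629 kJ
Bonds formed (products):
  C-C: 1 × 334 = 334
  C-H: 5 × 426 = 2130
  C-I: 1 × 245 = 245
  Σ(formed) = 2709 kJ
ΔH = Σ(broken) − Σ(formed) = 2629 − 2709 = −80 kJ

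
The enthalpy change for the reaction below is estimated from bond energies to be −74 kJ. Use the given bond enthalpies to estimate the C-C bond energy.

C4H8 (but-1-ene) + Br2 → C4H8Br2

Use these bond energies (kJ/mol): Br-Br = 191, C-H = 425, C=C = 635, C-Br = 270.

Let D be the C-C bond energy.
Σ(broken) = 1×191 + 2×D + 8×425 + 1×635 = 4226 + 2D
Σ(formed) = 2×270 + 3×D + 8×425 = 3940 + 3D
ΔH = Σ(broken) − Σ(formed) = (4226 + 2D) − (3940 + 3D) = +286 − D
Setting this equal to −74 kJ gives D = 360 kJ/mol.

D(C-C) ≈ 360 kJ/mol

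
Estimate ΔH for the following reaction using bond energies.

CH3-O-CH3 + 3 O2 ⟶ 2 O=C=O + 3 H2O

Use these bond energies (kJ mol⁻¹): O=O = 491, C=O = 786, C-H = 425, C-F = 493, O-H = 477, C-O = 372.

Bonds broken (reactants):
  C-H: 6 × 425 = 2550
  C-O: 2 × 372 = 744
  O=O: 3 × 491 = 1473
  Σ(broken) = 4767 kJ
Bonds formed (products):
  C=O: 4 × 786 = 3144
  O-H: 6 × 477 = 2862
  Σ(formed) = 6006 kJ
ΔH = Σ(broken) − Σ(formed) = 4767 − 6006 = −1239 kJ

ΔH ≈ −1239 kJ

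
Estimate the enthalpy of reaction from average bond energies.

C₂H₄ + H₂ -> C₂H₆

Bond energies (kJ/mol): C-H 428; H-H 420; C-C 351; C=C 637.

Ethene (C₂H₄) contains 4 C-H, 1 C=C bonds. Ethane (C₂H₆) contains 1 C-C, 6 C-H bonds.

Bonds broken (reactants):
  C-H: 4 × 428 = 1712
  C=C: 1 × 637 = 637
  H-H: 1 × 420 = 420
  Σ(broken) = 2769 kJ
Bonds formed (products):
  C-C: 1 × 351 = 351
  C-H: 6 × 428 = 2568
  Σ(formed) = 2919 kJ
ΔH = Σ(broken) − Σ(formed) = 2769 − 2919 = −150 kJ

ΔH ≈ −150 kJ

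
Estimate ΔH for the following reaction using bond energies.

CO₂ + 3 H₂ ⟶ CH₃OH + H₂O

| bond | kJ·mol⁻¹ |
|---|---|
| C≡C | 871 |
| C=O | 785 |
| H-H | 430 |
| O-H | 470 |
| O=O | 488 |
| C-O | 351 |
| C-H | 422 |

Bonds broken (reactants):
  C=O: 2 × 785 = 1570
  H-H: 3 × 430 = 1290
  Σ(broken) = 2860 kJ
Bonds formed (products):
  C-H: 3 × 422 = 1266
  C-O: 1 × 351 = 351
  O-H: 3 × 470 = 1410
  Σ(formed) = 3027 kJ
ΔH = Σ(broken) − Σ(formed) = 2860 − 3027 = −167 kJ

ΔH ≈ −167 kJ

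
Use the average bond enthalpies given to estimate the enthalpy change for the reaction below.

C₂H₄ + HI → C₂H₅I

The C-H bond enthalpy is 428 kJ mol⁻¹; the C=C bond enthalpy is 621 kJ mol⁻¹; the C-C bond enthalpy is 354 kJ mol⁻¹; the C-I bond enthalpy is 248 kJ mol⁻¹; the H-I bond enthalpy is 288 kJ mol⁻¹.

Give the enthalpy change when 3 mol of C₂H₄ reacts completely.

Bonds broken (reactants):
  C-H: 4 × 428 = 1712
  C=C: 1 × 621 = 621
  H-I: 1 × 288 = 288
  Σ(broken) = 2621 kJ
Bonds formed (products):
  C-C: 1 × 354 = 354
  C-H: 5 × 428 = 2140
  C-I: 1 × 248 = 248
  Σ(formed) = 2742 kJ
ΔH = Σ(broken) − Σ(formed) = 2621 − 2742 = −121 kJ
For 3× the reaction as written: 3 × (−121) = −363 kJ

ΔH = −363 kJ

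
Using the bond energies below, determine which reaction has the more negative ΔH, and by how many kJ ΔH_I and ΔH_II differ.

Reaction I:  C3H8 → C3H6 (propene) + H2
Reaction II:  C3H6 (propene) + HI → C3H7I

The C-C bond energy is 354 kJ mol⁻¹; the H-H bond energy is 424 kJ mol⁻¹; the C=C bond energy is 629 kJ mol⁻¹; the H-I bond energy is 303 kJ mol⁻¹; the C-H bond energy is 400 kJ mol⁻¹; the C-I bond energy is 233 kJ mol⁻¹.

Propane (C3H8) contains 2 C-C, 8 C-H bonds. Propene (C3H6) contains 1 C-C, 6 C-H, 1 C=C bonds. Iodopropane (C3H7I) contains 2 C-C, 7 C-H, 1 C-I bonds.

Reaction I:
  Bonds broken (reactants):
    C-C: 2 × 354 = 708
    C-H: 8 × 400 = 3200
    Σ(broken) = 3908 kJ
  Bonds formed (products):
    C-C: 1 × 354 = 354
    C-H: 6 × 400 = 2400
    C=C: 1 × 629 = 629
    H-H: 1 × 424 = 424
    Σ(formed) = 3807 kJ
  ΔH_I = 3908 − 3807 = +101 kJ
Reaction II:
  Bonds broken (reactants):
    C-C: 1 × 354 = 354
    C-H: 6 × 400 = 2400
    C=C: 1 × 629 = 629
    H-I: 1 × 303 = 303
    Σ(broken) = 3686 kJ
  Bonds formed (products):
    C-C: 2 × 354 = 708
    C-H: 7 × 400 = 2800
    C-I: 1 × 233 = 233
    Σ(formed) = 3741 kJ
  ΔH_II = 3686 − 3741 = −55 kJ
ΔH_I − ΔH_II = +156 kJ, so reaction II has the more negative ΔH; |ΔH_I − ΔH_II| = 156 kJ.

Reaction II, by 156 kJ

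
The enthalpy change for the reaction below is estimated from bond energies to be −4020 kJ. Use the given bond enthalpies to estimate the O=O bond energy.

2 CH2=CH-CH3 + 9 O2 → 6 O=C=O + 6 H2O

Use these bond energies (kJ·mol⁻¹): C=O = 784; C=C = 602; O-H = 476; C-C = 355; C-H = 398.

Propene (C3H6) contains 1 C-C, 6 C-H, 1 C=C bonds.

D(O=O) ≈ 490 kJ/mol

Let D be the O=O bond energy.
Σ(broken) = 2×355 + 12×398 + 2×602 + 9×D = 6690 + 9D
Σ(formed) = 12×784 + 12×476 = 15120
ΔH = Σ(broken) − Σ(formed) = (6690 + 9D) − (15120) = −8430 + 9D
Setting this equal to −4020 kJ gives 9D = 4410, so D = 490 kJ/mol.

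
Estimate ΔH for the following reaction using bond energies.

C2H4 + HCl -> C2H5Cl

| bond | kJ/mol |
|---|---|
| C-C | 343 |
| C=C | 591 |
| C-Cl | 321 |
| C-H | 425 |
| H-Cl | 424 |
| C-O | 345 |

Bonds broken (reactants):
  C-H: 4 × 425 = 1700
  C=C: 1 × 591 = 591
  H-Cl: 1 × 424 = 424
  Σ(broken) = 2715 kJ
Bonds formed (products):
  C-C: 1 × 343 = 343
  C-Cl: 1 × 321 = 321
  C-H: 5 × 425 = 2125
  Σ(formed) = 2789 kJ
ΔH = Σ(broken) − Σ(formed) = 2715 − 2789 = −74 kJ

ΔH ≈ −74 kJ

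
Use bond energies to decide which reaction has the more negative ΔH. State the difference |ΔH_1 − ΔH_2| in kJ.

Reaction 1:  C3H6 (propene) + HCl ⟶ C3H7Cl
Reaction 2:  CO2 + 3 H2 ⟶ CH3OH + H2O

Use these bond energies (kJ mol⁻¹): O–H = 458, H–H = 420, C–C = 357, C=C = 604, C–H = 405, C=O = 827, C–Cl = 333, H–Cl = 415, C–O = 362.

Reaction 1, by 39 kJ

Reaction 1:
  Bonds broken (reactants):
    C–C: 1 × 357 = 357
    C–H: 6 × 405 = 2430
    C=C: 1 × 604 = 604
    H–Cl: 1 × 415 = 415
    Σ(broken) = 3806 kJ
  Bonds formed (products):
    C–C: 2 × 357 = 714
    C–Cl: 1 × 333 = 333
    C–H: 7 × 405 = 2835
    Σ(formed) = 3882 kJ
  ΔH_1 = 3806 − 3882 = −76 kJ
Reaction 2:
  Bonds broken (reactants):
    C=O: 2 × 827 = 1654
    H–H: 3 × 420 = 1260
    Σ(broken) = 2914 kJ
  Bonds formed (products):
    C–H: 3 × 405 = 1215
    C–O: 1 × 362 = 362
    O–H: 3 × 458 = 1374
    Σ(formed) = 2951 kJ
  ΔH_2 = 2914 − 2951 = −37 kJ
ΔH_1 − ΔH_2 = −39 kJ, so reaction 1 has the more negative ΔH; |ΔH_1 − ΔH_2| = 39 kJ.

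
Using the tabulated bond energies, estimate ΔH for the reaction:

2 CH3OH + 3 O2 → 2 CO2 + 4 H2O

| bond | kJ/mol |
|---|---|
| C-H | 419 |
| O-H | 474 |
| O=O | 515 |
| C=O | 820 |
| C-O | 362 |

ΔH ≈ −1341 kJ

Bonds broken (reactants):
  C-H: 6 × 419 = 2514
  C-O: 2 × 362 = 724
  O-H: 2 × 474 = 948
  O=O: 3 × 515 = 1545
  Σ(broken) = 5731 kJ
Bonds formed (products):
  C=O: 4 × 820 = 3280
  O-H: 8 × 474 = 3792
  Σ(formed) = 7072 kJ
ΔH = Σ(broken) − Σ(formed) = 5731 − 7072 = −1341 kJ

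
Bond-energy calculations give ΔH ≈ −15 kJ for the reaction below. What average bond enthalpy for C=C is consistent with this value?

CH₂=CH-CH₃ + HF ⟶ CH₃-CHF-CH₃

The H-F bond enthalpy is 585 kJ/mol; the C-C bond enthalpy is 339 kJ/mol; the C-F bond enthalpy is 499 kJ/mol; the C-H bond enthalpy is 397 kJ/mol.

D(C=C) ≈ 635 kJ/mol

Let D be the C=C bond energy.
Σ(broken) = 1×339 + 6×397 + 1×D + 1×585 = 3306 + D
Σ(formed) = 2×339 + 1×499 + 7×397 = 3956
ΔH = Σ(broken) − Σ(formed) = (3306 + D) − (3956) = −650 + D
Setting this equal to −15 kJ gives D = 635 kJ/mol.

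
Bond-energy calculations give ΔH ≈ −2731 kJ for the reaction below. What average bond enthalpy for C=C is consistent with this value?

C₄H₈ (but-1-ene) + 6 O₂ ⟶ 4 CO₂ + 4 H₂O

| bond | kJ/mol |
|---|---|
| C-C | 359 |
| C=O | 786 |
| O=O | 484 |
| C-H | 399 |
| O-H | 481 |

D(C=C) ≈ 591 kJ/mol

Let D be the C=C bond energy.
Σ(broken) = 2×359 + 8×399 + 1×D + 6×484 = 6814 + D
Σ(formed) = 8×786 + 8×481 = 10136
ΔH = Σ(broken) − Σ(formed) = (6814 + D) − (10136) = −3322 + D
Setting this equal to −2731 kJ gives D = 591 kJ/mol.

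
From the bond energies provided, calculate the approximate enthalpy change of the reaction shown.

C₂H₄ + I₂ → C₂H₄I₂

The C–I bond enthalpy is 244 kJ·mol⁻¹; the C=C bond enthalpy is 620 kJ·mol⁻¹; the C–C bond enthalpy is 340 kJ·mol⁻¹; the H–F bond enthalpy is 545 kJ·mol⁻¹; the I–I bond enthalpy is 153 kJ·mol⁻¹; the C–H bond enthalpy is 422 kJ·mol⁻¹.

Bonds broken (reactants):
  C–H: 4 × 422 = 1688
  C=C: 1 × 620 = 620
  I–I: 1 × 153 = 153
  Σ(broken) = 2461 kJ
Bonds formed (products):
  C–C: 1 × 340 = 340
  C–H: 4 × 422 = 1688
  C–I: 2 × 244 = 488
  Σ(formed) = 2516 kJ
ΔH = Σ(broken) − Σ(formed) = 2461 − 2516 = −55 kJ

ΔH ≈ −55 kJ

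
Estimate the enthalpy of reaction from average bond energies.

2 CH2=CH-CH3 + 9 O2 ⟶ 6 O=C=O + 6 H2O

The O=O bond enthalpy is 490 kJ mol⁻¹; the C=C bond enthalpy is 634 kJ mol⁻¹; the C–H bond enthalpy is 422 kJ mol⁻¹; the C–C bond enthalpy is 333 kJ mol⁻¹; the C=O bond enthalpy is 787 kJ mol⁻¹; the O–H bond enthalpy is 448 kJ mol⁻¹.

Bonds broken (reactants):
  C–C: 2 × 333 = 666
  C–H: 12 × 422 = 5064
  C=C: 2 × 634 = 1268
  O=O: 9 × 490 = 4410
  Σ(broken) = 11408 kJ
Bonds formed (products):
  C=O: 12 × 787 = 9444
  O–H: 12 × 448 = 5376
  Σ(formed) = 14820 kJ
ΔH = Σ(broken) − Σ(formed) = 11408 − 14820 = −3412 kJ

ΔH ≈ −3412 kJ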